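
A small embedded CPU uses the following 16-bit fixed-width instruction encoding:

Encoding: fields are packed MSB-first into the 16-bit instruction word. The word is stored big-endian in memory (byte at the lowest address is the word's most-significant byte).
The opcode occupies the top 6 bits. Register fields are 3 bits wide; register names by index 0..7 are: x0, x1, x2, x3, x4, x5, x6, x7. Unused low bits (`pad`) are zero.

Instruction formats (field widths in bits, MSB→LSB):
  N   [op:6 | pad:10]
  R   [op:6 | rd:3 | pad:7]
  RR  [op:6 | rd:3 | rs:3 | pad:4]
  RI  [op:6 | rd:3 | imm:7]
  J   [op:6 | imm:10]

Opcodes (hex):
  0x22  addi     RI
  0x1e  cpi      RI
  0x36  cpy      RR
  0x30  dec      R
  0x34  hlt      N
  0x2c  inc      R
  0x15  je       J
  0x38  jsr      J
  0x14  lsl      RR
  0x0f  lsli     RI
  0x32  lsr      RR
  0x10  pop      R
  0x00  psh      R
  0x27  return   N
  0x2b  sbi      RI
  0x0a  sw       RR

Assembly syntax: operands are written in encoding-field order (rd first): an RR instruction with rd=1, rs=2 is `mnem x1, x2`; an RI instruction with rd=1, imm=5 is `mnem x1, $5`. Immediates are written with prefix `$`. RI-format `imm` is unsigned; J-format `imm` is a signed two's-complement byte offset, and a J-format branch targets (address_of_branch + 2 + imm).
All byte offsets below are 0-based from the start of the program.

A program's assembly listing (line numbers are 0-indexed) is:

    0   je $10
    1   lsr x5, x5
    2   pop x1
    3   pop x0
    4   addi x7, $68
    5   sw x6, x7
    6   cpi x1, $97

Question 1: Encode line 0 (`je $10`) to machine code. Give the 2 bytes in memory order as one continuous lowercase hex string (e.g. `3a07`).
540a

L0: je op=0x15:6|imm=10:10 ⇒ 0x540a ⇒ big 54 0a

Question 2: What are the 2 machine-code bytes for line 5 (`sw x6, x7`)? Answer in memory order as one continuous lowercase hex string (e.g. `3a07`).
L5: sw op=0xa:6|rd=6:3|rs=7:3|pad=0:4 ⇒ 0x2b70 ⇒ big 2b 70

2b70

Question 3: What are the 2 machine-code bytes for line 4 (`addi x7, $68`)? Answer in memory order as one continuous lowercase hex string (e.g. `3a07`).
8bc4

line 4 (addi): pack op=0x22:6|rd=7:3|imm=68:7 = 0x8bc4; big→ 8b c4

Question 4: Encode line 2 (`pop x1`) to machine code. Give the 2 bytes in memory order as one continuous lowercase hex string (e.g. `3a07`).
4080

2. pop fields op=0x10:6|rd=1:3|pad=0:7 → word 4080h → 40 80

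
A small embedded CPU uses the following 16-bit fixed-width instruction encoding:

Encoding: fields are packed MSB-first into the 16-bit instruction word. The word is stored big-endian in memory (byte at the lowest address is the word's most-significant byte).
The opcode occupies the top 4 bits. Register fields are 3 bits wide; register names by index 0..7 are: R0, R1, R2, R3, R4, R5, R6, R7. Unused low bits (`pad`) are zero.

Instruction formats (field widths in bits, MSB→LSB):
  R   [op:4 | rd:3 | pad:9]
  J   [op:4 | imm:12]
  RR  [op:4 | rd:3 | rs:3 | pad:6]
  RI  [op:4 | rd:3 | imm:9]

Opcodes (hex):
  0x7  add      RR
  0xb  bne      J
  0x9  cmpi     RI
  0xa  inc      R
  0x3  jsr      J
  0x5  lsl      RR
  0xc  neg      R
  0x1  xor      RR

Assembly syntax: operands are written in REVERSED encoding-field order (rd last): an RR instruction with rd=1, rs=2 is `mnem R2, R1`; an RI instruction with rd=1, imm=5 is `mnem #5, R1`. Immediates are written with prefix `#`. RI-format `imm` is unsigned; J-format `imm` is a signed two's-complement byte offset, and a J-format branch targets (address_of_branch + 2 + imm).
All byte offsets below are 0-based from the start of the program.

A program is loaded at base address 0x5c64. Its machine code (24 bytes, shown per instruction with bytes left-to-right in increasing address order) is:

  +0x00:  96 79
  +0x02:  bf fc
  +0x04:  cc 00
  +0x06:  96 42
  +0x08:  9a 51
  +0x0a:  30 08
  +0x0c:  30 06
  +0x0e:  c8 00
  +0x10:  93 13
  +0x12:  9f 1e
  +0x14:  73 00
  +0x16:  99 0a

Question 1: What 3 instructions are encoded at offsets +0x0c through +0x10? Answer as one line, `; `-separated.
@+0c  big-endian(30 06) = 0x3006
  opcode bits[15:12]=0x3: jsr/J
  imm@[11:0]=0x6 ⇒ #6
@+0e  big-endian(c8 00) = 0xc800
  opcode bits[15:12]=0xc: neg/R
  rd@[11:9]=0x4 ⇒ R4
@+10  big-endian(93 13) = 0x9313
  opcode bits[15:12]=0x9: cmpi/RI
  rd@[11:9]=0x1 ⇒ R1
  imm@[8:0]=0x113 ⇒ #275

jsr #6; neg R4; cmpi #275, R1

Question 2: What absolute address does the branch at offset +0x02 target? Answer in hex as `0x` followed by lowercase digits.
0x5c64

[02] bf fc → 0xbffc
  opcode bits[15:12]=0xb: bne/J
  [11:0] imm=4092 (s12→-4) = #-4
  target = base 0x5c64 + off 0x02 + 2 + imm -4 = 0x5c64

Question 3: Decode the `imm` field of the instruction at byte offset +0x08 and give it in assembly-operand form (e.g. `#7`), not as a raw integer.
[08] 9a 51 → 0x9a51
  top 4b → 0x9 → cmpi [RI]
  rd: (w>>9)&0x7=0x5 → R5
  imm: (w>>0)&0x1ff=0x51 → #81

#81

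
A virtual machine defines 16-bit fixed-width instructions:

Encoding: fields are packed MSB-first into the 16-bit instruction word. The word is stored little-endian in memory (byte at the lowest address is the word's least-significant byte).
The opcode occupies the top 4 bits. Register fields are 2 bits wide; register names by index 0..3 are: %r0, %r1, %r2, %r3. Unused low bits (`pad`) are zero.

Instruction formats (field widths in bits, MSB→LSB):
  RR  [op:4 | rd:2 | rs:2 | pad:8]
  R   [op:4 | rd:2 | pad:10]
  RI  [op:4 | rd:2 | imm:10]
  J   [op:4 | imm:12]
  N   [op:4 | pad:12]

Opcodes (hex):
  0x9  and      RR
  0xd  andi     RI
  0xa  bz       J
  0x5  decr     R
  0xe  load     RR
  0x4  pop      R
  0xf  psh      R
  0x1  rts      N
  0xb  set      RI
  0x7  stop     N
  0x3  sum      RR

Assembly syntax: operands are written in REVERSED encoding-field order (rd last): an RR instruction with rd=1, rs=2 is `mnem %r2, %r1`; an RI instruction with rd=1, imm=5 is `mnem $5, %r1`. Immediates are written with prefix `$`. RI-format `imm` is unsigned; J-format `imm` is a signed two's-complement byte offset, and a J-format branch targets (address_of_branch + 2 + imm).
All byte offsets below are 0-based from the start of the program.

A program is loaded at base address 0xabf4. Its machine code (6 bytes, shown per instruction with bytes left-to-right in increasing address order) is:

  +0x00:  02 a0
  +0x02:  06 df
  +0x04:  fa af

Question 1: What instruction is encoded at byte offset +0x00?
bz $2

[00] 02 a0 → 0xa002
  op=0xa002>>12=0xa ⇒ bz (J)
  imm: (w>>0)&0xfff=0x2 → $2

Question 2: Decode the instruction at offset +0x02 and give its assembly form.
andi $774, %r3

off 0x02: read 06 df as little → 0xdf06
  op=0xdf06>>12=0xd ⇒ andi (RI)
  [11:10] rd=3 = %r3
  [9:0] imm=774 = $774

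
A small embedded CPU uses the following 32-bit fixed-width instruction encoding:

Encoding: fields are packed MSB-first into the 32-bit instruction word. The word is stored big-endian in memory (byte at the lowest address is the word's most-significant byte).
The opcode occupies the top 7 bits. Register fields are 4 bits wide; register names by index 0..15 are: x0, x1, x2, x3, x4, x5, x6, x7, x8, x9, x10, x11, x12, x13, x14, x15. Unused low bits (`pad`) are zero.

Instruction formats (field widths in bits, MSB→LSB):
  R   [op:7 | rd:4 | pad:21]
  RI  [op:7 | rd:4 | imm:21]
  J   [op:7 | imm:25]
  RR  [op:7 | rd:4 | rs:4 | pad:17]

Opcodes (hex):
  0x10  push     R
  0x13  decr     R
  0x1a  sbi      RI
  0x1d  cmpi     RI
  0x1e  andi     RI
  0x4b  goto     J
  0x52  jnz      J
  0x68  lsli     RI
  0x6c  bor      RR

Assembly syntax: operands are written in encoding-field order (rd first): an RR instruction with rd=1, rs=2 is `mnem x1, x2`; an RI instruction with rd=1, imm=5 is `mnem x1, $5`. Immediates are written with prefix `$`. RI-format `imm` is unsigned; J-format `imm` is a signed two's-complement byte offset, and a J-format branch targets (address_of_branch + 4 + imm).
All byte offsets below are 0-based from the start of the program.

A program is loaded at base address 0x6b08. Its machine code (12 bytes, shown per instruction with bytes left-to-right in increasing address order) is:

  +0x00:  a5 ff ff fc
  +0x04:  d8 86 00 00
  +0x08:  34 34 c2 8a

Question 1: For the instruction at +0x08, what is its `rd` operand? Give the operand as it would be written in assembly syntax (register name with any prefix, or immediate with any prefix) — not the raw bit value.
x1

+0x08: 34 34 c2 8a ⇒ word 0x3434c28a (big)
  top 7b → 0x1a → sbi [RI]
  rd@[24:21]=0x1 ⇒ x1
  imm@[20:0]=0x14c28a ⇒ $1360522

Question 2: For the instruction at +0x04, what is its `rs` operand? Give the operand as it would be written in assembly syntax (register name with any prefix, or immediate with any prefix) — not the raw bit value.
x3

@+04  big-endian(d8 86 00 00) = 0xd8860000
  op=0xd8860000>>25=0x6c ⇒ bor (RR)
  rd: (w>>21)&0xf=0x4 → x4
  rs: (w>>17)&0xf=0x3 → x3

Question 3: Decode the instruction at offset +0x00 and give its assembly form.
@+00  big-endian(a5 ff ff fc) = 0xa5fffffc
  op=0xa5fffffc>>25=0x52 ⇒ jnz (J)
  imm@[24:0]=0x1fffffc (s25→-4) ⇒ $-4

jnz $-4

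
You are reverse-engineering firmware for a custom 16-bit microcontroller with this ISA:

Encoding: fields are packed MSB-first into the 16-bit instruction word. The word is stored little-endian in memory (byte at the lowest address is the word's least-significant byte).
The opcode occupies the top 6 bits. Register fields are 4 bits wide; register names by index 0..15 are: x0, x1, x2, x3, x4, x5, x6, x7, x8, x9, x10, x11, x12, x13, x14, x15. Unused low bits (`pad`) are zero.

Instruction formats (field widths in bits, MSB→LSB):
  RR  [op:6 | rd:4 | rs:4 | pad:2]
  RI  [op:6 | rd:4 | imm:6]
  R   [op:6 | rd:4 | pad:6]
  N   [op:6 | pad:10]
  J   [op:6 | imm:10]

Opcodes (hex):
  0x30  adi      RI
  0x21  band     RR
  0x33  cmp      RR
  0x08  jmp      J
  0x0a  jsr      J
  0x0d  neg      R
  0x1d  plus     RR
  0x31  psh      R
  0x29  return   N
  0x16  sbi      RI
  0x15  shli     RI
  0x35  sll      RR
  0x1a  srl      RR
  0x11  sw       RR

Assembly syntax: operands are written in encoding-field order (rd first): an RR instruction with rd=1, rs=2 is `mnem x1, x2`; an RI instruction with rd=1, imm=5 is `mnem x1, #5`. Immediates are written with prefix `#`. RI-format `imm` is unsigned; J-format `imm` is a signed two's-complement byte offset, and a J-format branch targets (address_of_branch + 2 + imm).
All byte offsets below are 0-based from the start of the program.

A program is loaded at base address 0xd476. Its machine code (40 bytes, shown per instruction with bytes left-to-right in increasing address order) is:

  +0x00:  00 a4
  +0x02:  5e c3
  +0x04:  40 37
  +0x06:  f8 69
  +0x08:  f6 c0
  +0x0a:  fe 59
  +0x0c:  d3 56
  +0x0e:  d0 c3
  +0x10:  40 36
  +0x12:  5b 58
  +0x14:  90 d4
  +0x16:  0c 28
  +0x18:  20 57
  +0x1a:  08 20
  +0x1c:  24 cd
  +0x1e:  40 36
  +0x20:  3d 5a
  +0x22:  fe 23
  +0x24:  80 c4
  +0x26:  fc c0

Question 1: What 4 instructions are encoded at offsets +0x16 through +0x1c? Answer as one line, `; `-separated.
[16] 0c 28 → 0x280c
  opcode bits[15:10]=0xa: jsr/J
  imm: (w>>0)&0x3ff=0xc → #12
[18] 20 57 → 0x5720
  opcode bits[15:10]=0x15: shli/RI
  rd: (w>>6)&0xf=0xc → x12
  imm: (w>>0)&0x3f=0x20 → #32
[1a] 08 20 → 0x2008
  opcode bits[15:10]=0x8: jmp/J
  imm: (w>>0)&0x3ff=0x8 → #8
[1c] 24 cd → 0xcd24
  opcode bits[15:10]=0x33: cmp/RR
  rd: (w>>6)&0xf=0x4 → x4
  rs: (w>>2)&0xf=0x9 → x9

jsr #12; shli x12, #32; jmp #8; cmp x4, x9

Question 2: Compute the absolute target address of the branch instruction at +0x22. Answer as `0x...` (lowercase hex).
0xd498

[22] fe 23 → 0x23fe
  op=0x23fe>>10=0x8 ⇒ jmp (J)
  [9:0] imm=1022 (s10→-2) = #-2
  target = base 0xd476 + off 0x22 + 2 + imm -2 = 0xd498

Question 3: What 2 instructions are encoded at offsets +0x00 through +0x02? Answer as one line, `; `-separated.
return; adi x13, #30

off 0x00: read 00 a4 as little → 0xa400
  opcode bits[15:10]=0x29: return/N
off 0x02: read 5e c3 as little → 0xc35e
  opcode bits[15:10]=0x30: adi/RI
  rd: (w>>6)&0xf=0xd → x13
  imm: (w>>0)&0x3f=0x1e → #30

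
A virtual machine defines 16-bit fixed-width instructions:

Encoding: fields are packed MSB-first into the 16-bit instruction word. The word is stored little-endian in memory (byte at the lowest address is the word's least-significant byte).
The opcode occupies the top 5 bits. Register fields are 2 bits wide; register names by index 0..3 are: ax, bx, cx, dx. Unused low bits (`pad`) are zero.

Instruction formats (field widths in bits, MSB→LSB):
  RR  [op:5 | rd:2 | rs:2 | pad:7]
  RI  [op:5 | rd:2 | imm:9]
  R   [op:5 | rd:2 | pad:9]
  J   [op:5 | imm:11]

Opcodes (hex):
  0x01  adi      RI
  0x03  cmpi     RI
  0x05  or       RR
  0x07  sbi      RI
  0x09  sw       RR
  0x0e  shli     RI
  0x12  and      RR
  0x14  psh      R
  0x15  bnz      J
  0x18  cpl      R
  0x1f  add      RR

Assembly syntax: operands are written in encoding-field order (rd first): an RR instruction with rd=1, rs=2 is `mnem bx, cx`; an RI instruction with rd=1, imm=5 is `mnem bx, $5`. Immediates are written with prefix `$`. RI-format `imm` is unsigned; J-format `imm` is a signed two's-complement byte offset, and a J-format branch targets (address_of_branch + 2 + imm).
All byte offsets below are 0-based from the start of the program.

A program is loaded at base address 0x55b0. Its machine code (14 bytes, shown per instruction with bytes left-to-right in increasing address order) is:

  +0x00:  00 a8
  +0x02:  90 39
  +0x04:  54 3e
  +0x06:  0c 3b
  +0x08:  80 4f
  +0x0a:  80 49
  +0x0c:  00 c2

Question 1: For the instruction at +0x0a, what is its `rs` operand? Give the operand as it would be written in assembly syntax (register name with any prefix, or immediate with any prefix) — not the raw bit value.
dx

[0a] 80 49 → 0x4980
  op=0x4980>>11=0x9 ⇒ sw (RR)
  rd: (w>>9)&0x3=0x0 → ax
  rs: (w>>7)&0x3=0x3 → dx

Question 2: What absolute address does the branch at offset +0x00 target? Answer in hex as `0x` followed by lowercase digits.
0x55b2

[00] 00 a8 → 0xa800
  op=0xa800>>11=0x15 ⇒ bnz (J)
  imm: (w>>0)&0x7ff=0x0 → $0
  target = base 0x55b0 + off 0x00 + 2 + imm 0 = 0x55b2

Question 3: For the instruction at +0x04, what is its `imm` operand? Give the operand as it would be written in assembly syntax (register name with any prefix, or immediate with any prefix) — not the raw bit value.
$84

off 0x04: read 54 3e as little → 0x3e54
  opcode bits[15:11]=0x7: sbi/RI
  [10:9] rd=3 = dx
  [8:0] imm=84 = $84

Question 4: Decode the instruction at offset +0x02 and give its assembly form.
[02] 90 39 → 0x3990
  opcode bits[15:11]=0x7: sbi/RI
  rd@[10:9]=0x0 ⇒ ax
  imm@[8:0]=0x190 ⇒ $400

sbi ax, $400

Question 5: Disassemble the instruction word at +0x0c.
+0x0c: 00 c2 ⇒ word 0xc200 (little)
  op=0xc200>>11=0x18 ⇒ cpl (R)
  [10:9] rd=1 = bx

cpl bx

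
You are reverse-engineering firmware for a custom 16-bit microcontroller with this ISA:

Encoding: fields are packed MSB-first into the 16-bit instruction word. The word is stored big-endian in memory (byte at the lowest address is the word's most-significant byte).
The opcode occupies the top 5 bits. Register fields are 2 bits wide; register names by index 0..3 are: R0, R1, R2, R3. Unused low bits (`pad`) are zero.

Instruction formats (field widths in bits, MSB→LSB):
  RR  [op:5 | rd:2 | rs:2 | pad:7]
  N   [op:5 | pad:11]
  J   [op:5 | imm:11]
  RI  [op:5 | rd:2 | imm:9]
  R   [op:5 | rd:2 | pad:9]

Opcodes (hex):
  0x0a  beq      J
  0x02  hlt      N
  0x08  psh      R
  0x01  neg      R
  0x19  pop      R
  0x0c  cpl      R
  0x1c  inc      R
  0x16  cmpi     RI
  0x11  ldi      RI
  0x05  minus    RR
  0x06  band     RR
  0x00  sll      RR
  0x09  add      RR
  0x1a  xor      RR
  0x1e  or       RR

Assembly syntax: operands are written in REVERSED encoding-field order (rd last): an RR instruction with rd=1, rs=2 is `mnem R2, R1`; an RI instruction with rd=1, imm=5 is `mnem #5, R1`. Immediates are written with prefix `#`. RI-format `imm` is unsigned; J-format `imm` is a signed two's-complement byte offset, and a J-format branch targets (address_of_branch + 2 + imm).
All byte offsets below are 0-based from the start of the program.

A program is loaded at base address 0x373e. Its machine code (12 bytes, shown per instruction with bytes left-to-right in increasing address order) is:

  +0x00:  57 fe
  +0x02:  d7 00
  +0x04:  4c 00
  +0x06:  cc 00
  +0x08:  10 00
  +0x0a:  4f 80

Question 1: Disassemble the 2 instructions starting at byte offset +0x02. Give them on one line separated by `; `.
xor R2, R3; add R0, R2

[02] d7 00 → 0xd700
  opcode bits[15:11]=0x1a: xor/RR
  rd: (w>>9)&0x3=0x3 → R3
  rs: (w>>7)&0x3=0x2 → R2
[04] 4c 00 → 0x4c00
  opcode bits[15:11]=0x9: add/RR
  rd: (w>>9)&0x3=0x2 → R2
  rs: (w>>7)&0x3=0x0 → R0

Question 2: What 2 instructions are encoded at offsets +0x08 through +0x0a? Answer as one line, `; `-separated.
+0x08: 10 00 ⇒ word 0x1000 (big)
  op=0x1000>>11=0x2 ⇒ hlt (N)
+0x0a: 4f 80 ⇒ word 0x4f80 (big)
  op=0x4f80>>11=0x9 ⇒ add (RR)
  rd@[10:9]=0x3 ⇒ R3
  rs@[8:7]=0x3 ⇒ R3

hlt; add R3, R3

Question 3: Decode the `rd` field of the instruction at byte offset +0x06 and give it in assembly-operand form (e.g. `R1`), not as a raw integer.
R2

off 0x06: read cc 00 as big → 0xcc00
  top 5b → 0x19 → pop [R]
  rd@[10:9]=0x2 ⇒ R2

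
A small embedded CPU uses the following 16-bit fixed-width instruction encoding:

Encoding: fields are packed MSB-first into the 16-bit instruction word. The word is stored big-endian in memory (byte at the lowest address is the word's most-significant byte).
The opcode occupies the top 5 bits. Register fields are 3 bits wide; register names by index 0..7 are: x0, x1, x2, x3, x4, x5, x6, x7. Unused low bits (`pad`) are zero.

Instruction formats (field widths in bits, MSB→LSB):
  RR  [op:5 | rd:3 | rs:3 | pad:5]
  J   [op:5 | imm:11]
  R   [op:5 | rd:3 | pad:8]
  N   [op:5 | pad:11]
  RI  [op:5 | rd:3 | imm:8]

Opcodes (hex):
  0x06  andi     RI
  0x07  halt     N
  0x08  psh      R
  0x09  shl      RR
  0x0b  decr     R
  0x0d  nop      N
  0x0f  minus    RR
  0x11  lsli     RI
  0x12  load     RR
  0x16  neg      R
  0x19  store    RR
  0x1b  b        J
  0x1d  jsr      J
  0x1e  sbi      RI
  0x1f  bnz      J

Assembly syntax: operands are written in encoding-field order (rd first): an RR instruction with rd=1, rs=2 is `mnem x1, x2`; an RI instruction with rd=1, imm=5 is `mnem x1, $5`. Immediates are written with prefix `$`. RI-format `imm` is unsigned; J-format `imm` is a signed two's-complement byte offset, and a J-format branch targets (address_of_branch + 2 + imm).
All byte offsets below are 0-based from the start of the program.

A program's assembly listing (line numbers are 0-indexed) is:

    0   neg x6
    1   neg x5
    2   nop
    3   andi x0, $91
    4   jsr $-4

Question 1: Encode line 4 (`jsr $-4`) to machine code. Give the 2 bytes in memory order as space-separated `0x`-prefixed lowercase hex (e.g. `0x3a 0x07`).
line 4 (jsr): pack op=0x1d:5|imm=-4:11 = 0xeffc; big→ ef fc

0xef 0xfc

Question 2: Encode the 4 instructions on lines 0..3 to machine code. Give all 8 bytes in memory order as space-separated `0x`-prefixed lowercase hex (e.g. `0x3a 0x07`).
0. neg fields op=0x16:5|rd=6:3|pad=0:8 → word b600h → b6 00
1. neg fields op=0x16:5|rd=5:3|pad=0:8 → word b500h → b5 00
2. nop fields op=0xd:5|pad=0:11 → word 6800h → 68 00
3. andi fields op=0x6:5|rd=0:3|imm=91:8 → word 305bh → 30 5b

0xb6 0x00 0xb5 0x00 0x68 0x00 0x30 0x5b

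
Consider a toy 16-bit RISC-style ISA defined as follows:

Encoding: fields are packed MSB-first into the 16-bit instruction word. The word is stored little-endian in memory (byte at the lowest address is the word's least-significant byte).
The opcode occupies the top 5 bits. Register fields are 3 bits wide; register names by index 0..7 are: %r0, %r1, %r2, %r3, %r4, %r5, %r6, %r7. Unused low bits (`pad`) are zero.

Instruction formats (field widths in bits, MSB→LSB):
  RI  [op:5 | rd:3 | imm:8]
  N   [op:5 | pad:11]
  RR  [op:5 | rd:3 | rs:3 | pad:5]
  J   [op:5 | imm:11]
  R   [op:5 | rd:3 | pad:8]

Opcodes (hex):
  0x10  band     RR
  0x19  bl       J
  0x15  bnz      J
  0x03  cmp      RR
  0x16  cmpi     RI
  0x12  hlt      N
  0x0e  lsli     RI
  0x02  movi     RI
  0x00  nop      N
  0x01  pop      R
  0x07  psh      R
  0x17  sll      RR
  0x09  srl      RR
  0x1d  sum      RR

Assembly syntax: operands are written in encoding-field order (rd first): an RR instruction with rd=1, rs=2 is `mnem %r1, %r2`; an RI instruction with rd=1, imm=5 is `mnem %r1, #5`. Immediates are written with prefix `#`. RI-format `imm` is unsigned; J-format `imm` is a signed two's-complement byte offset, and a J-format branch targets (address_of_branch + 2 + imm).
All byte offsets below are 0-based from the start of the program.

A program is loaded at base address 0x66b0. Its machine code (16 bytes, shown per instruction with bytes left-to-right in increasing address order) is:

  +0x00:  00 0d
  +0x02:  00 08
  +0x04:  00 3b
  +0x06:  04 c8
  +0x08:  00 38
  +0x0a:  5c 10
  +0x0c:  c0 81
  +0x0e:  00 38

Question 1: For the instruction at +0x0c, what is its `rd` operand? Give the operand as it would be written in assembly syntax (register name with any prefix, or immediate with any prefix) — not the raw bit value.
%r1

+0x0c: c0 81 ⇒ word 0x81c0 (little)
  top 5b → 0x10 → band [RR]
  [10:8] rd=1 = %r1
  [7:5] rs=6 = %r6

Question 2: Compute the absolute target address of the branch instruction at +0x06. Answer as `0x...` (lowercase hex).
0x66bc

@+06  little-endian(04 c8) = 0xc804
  opcode bits[15:11]=0x19: bl/J
  imm@[10:0]=0x4 ⇒ #4
  target = base 0x66b0 + off 0x06 + 2 + imm 4 = 0x66bc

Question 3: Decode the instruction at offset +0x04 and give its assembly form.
psh %r3

off 0x04: read 00 3b as little → 0x3b00
  op=0x3b00>>11=0x7 ⇒ psh (R)
  rd@[10:8]=0x3 ⇒ %r3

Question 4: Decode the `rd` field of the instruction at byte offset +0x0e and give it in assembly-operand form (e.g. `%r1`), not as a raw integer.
@+0e  little-endian(00 38) = 0x3800
  opcode bits[15:11]=0x7: psh/R
  [10:8] rd=0 = %r0

%r0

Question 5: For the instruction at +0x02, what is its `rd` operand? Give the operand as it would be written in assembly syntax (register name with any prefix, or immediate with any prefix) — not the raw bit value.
+0x02: 00 08 ⇒ word 0x0800 (little)
  op=0x0800>>11=0x1 ⇒ pop (R)
  rd@[10:8]=0x0 ⇒ %r0

%r0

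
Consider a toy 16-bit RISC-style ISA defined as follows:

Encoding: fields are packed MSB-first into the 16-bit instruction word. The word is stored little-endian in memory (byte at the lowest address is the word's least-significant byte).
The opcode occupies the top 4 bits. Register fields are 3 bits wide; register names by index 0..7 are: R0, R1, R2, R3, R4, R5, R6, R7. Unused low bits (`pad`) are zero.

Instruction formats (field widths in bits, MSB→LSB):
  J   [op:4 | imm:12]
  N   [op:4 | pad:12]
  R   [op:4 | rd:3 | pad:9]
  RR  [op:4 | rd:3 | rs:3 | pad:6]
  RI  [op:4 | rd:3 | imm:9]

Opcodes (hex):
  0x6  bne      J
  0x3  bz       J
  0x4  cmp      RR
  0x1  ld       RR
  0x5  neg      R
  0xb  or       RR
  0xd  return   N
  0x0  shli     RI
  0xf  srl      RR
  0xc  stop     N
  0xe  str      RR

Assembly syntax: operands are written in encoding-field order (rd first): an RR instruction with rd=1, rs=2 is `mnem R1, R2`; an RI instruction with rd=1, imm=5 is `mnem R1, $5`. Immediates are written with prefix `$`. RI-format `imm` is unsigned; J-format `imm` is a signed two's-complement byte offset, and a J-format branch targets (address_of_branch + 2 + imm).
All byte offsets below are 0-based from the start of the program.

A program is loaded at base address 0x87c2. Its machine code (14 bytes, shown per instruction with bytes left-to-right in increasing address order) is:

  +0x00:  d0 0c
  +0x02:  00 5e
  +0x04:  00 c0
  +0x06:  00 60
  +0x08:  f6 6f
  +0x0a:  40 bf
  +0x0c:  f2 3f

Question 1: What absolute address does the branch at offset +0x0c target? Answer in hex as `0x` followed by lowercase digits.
off 0x0c: read f2 3f as little → 0x3ff2
  op=0x3ff2>>12=0x3 ⇒ bz (J)
  imm@[11:0]=0xff2 (s12→-14) ⇒ $-14
  target = base 0x87c2 + off 0x0c + 2 + imm -14 = 0x87c2

0x87c2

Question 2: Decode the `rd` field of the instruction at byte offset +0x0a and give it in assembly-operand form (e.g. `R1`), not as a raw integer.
off 0x0a: read 40 bf as little → 0xbf40
  top 4b → 0xb → or [RR]
  rd: (w>>9)&0x7=0x7 → R7
  rs: (w>>6)&0x7=0x5 → R5

R7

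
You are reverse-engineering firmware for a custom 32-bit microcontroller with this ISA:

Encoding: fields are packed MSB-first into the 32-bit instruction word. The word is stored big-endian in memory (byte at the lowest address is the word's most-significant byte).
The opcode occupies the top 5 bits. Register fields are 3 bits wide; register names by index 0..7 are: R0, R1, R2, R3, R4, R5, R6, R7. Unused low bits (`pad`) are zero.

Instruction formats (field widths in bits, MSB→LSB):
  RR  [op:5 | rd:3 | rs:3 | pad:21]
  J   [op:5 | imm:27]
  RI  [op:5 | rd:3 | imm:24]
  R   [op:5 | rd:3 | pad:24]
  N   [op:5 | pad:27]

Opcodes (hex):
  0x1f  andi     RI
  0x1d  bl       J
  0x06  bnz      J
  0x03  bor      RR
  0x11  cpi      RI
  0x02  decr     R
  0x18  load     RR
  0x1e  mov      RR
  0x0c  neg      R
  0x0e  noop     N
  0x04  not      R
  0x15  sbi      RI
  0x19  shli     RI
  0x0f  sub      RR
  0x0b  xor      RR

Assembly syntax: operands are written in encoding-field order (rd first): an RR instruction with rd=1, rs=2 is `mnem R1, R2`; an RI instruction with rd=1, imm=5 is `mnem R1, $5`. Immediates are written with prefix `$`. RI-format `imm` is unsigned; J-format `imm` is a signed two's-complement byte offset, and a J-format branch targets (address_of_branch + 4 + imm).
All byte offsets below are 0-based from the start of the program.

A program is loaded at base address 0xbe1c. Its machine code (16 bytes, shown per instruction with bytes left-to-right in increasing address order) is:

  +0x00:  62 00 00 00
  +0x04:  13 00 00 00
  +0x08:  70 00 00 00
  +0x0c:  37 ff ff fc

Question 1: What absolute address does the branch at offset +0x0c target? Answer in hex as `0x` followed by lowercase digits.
@+0c  big-endian(37 ff ff fc) = 0x37fffffc
  top 5b → 0x6 → bnz [J]
  imm: (w>>0)&0x7ffffff=0x7fffffc (s27→-4) → $-4
  target = base 0xbe1c + off 0x0c + 4 + imm -4 = 0xbe28

0xbe28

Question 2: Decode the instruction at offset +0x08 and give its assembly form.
[08] 70 00 00 00 → 0x70000000
  top 5b → 0xe → noop [N]

noop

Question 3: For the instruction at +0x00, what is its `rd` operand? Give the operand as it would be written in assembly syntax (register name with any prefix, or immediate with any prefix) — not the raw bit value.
+0x00: 62 00 00 00 ⇒ word 0x62000000 (big)
  top 5b → 0xc → neg [R]
  rd@[26:24]=0x2 ⇒ R2

R2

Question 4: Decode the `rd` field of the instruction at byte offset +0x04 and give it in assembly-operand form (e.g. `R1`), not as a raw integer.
R3

@+04  big-endian(13 00 00 00) = 0x13000000
  top 5b → 0x2 → decr [R]
  [26:24] rd=3 = R3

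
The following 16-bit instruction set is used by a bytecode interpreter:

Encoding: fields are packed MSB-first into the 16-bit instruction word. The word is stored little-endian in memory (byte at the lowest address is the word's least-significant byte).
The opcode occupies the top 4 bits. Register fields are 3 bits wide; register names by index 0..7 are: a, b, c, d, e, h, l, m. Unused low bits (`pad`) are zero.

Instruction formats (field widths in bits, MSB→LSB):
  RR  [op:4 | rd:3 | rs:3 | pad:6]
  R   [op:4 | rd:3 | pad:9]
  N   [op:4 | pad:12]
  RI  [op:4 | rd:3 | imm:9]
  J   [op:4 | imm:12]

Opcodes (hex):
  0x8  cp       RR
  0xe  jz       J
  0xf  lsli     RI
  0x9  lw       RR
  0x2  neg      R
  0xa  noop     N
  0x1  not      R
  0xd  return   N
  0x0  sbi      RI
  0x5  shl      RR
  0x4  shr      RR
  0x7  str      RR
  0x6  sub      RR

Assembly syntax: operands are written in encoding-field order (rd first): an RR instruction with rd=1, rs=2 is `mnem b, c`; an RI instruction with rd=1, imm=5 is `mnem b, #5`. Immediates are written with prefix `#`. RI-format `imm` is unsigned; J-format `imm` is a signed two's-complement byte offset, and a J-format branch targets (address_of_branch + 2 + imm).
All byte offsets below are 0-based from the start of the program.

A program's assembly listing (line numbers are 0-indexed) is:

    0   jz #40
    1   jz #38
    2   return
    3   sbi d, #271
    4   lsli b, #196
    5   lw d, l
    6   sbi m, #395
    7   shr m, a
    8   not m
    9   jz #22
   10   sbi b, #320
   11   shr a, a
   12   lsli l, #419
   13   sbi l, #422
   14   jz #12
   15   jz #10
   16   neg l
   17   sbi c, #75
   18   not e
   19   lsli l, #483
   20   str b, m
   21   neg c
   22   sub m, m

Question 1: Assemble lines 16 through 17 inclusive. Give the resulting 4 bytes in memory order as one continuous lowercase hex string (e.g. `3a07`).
16. neg fields op=0x2:4|rd=6:3|pad=0:9 → word 2c00h → 00 2c
17. sbi fields op=0x0:4|rd=2:3|imm=75:9 → word 044bh → 4b 04

002c4b04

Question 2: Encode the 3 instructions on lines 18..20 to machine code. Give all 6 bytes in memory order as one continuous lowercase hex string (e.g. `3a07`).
L18: not op=0x1:4|rd=4:3|pad=0:9 ⇒ 0x1800 ⇒ little 00 18
L19: lsli op=0xf:4|rd=6:3|imm=483:9 ⇒ 0xfde3 ⇒ little e3 fd
L20: str op=0x7:4|rd=1:3|rs=7:3|pad=0:6 ⇒ 0x73c0 ⇒ little c0 73

0018e3fdc073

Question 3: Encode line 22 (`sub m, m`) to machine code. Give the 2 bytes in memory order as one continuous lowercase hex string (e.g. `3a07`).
c06f

L22: sub op=0x6:4|rd=7:3|rs=7:3|pad=0:6 ⇒ 0x6fc0 ⇒ little c0 6f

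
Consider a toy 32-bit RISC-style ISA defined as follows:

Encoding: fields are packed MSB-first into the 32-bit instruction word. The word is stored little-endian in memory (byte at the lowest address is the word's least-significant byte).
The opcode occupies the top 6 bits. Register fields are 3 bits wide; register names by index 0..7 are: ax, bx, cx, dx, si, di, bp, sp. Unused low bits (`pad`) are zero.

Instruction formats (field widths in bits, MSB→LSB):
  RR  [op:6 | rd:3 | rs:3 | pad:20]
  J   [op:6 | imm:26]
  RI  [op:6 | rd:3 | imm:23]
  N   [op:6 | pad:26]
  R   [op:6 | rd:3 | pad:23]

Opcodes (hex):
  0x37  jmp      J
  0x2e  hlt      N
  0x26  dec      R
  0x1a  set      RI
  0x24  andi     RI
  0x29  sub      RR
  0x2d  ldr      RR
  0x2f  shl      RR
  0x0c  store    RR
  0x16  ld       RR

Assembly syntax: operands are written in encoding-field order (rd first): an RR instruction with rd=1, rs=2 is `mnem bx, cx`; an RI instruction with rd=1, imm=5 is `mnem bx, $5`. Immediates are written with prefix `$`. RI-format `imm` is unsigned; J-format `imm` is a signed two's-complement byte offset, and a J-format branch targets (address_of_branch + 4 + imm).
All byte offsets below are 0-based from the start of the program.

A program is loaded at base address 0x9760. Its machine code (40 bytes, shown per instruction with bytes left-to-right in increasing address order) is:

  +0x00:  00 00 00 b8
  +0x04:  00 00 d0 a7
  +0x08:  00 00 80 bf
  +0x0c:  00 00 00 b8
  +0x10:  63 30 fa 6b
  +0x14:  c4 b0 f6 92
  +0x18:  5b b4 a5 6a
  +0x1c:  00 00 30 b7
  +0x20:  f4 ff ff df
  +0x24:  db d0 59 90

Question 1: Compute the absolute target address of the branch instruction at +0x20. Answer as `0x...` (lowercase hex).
0x9778

+0x20: f4 ff ff df ⇒ word 0xdffffff4 (little)
  top 6b → 0x37 → jmp [J]
  [25:0] imm=67108852 (s26→-12) = $-12
  target = base 0x9760 + off 0x20 + 4 + imm -12 = 0x9778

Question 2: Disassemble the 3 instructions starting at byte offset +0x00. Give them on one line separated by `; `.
+0x00: 00 00 00 b8 ⇒ word 0xb8000000 (little)
  top 6b → 0x2e → hlt [N]
+0x04: 00 00 d0 a7 ⇒ word 0xa7d00000 (little)
  top 6b → 0x29 → sub [RR]
  rd: (w>>23)&0x7=0x7 → sp
  rs: (w>>20)&0x7=0x5 → di
+0x08: 00 00 80 bf ⇒ word 0xbf800000 (little)
  top 6b → 0x2f → shl [RR]
  rd: (w>>23)&0x7=0x7 → sp
  rs: (w>>20)&0x7=0x0 → ax

hlt; sub sp, di; shl sp, ax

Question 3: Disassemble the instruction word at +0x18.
set di, $2471003

off 0x18: read 5b b4 a5 6a as little → 0x6aa5b45b
  top 6b → 0x1a → set [RI]
  rd: (w>>23)&0x7=0x5 → di
  imm: (w>>0)&0x7fffff=0x25b45b → $2471003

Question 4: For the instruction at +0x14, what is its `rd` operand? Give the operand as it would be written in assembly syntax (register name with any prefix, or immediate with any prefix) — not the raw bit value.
di

[14] c4 b0 f6 92 → 0x92f6b0c4
  op=0x92f6b0c4>>26=0x24 ⇒ andi (RI)
  rd@[25:23]=0x5 ⇒ di
  imm@[22:0]=0x76b0c4 ⇒ $7778500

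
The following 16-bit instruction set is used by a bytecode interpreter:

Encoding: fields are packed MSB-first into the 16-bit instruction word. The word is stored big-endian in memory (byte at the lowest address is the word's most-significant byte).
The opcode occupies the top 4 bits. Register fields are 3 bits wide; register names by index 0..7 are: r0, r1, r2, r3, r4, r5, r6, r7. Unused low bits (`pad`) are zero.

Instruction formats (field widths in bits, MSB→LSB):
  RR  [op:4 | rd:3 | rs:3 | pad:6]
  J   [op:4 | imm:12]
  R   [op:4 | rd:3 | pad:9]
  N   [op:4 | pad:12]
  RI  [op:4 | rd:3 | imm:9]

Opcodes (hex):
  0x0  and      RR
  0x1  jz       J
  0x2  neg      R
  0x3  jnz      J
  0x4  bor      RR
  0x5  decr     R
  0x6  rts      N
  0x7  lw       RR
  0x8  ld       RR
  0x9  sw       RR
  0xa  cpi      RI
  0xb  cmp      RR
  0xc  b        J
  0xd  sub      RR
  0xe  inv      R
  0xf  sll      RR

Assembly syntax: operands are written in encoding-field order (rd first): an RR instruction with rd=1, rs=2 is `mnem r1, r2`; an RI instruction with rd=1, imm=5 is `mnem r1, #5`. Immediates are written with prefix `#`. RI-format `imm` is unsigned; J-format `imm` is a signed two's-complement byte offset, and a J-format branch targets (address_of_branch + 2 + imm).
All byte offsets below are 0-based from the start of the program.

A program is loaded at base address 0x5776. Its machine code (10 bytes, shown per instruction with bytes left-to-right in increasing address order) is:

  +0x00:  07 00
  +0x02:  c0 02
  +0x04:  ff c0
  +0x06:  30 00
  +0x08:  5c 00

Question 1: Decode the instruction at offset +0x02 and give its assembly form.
b #2

@+02  big-endian(c0 02) = 0xc002
  top 4b → 0xc → b [J]
  imm: (w>>0)&0xfff=0x2 → #2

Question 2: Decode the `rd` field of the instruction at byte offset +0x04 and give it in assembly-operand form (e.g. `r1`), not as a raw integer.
+0x04: ff c0 ⇒ word 0xffc0 (big)
  op=0xffc0>>12=0xf ⇒ sll (RR)
  [11:9] rd=7 = r7
  [8:6] rs=7 = r7

r7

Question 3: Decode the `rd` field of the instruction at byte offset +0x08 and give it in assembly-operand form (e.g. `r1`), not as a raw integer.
r6

+0x08: 5c 00 ⇒ word 0x5c00 (big)
  op=0x5c00>>12=0x5 ⇒ decr (R)
  rd: (w>>9)&0x7=0x6 → r6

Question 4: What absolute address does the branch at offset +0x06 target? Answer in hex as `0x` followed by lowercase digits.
0x577e

@+06  big-endian(30 00) = 0x3000
  top 4b → 0x3 → jnz [J]
  imm: (w>>0)&0xfff=0x0 → #0
  target = base 0x5776 + off 0x06 + 2 + imm 0 = 0x577e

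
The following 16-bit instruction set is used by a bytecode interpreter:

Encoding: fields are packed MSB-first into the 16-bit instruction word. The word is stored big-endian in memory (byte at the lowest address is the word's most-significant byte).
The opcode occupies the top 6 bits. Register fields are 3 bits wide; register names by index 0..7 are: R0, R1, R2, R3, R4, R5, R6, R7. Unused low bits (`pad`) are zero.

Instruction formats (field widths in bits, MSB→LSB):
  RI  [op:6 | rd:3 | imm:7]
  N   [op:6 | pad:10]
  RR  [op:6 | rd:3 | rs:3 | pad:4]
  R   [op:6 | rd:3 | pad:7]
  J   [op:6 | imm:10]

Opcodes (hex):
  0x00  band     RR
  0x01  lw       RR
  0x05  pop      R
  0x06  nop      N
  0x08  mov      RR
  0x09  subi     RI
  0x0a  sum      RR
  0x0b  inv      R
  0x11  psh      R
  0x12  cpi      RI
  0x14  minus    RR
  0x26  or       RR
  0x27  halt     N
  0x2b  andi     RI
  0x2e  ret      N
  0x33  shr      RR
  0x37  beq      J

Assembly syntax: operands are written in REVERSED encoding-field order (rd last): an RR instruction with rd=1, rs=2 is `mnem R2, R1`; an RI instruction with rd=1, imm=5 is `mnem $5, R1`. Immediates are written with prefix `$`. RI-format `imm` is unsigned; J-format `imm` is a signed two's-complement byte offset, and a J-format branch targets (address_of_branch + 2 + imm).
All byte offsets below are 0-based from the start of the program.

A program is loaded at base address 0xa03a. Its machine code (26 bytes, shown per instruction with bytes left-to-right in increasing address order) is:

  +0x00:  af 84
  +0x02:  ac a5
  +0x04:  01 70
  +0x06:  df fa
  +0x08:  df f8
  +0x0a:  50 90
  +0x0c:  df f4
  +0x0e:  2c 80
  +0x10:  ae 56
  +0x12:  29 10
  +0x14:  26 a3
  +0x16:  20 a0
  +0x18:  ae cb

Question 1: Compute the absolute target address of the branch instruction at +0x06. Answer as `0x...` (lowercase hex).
[06] df fa → 0xdffa
  opcode bits[15:10]=0x37: beq/J
  imm: (w>>0)&0x3ff=0x3fa (s10→-6) → $-6
  target = base 0xa03a + off 0x06 + 2 + imm -6 = 0xa03c

0xa03c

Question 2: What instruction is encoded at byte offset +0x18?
andi $75, R5

[18] ae cb → 0xaecb
  top 6b → 0x2b → andi [RI]
  rd: (w>>7)&0x7=0x5 → R5
  imm: (w>>0)&0x7f=0x4b → $75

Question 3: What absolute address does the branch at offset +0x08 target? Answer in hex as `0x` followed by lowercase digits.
@+08  big-endian(df f8) = 0xdff8
  op=0xdff8>>10=0x37 ⇒ beq (J)
  imm: (w>>0)&0x3ff=0x3f8 (s10→-8) → $-8
  target = base 0xa03a + off 0x08 + 2 + imm -8 = 0xa03c

0xa03c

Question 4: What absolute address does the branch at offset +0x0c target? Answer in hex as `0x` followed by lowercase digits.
+0x0c: df f4 ⇒ word 0xdff4 (big)
  opcode bits[15:10]=0x37: beq/J
  [9:0] imm=1012 (s10→-12) = $-12
  target = base 0xa03a + off 0x0c + 2 + imm -12 = 0xa03c

0xa03c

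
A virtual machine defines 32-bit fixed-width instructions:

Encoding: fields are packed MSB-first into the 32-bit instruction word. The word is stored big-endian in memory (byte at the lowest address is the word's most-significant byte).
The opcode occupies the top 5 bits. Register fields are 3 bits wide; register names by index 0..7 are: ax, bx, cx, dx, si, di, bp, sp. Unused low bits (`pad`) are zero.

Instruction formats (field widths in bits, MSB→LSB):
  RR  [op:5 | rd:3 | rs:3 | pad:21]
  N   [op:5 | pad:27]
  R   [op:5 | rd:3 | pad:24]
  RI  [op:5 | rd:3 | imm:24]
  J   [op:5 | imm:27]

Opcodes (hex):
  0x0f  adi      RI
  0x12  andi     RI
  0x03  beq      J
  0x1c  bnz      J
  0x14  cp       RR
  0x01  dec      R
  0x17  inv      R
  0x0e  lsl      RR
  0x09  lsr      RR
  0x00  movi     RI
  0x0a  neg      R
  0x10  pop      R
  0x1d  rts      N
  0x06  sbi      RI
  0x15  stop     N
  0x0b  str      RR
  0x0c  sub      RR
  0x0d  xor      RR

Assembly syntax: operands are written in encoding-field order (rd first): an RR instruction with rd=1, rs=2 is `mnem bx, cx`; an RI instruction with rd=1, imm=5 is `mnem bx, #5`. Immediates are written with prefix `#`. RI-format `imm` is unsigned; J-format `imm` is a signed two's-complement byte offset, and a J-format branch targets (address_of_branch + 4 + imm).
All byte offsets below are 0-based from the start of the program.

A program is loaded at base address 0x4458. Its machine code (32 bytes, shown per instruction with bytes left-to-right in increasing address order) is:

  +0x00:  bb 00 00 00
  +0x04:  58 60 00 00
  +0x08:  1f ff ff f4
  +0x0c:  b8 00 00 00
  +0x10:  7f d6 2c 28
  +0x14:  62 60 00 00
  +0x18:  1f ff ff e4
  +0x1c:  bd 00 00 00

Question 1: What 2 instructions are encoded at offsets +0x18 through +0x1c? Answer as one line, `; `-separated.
beq #-28; inv di

+0x18: 1f ff ff e4 ⇒ word 0x1fffffe4 (big)
  op=0x1fffffe4>>27=0x3 ⇒ beq (J)
  [26:0] imm=134217700 (s27→-28) = #-28
+0x1c: bd 00 00 00 ⇒ word 0xbd000000 (big)
  op=0xbd000000>>27=0x17 ⇒ inv (R)
  [26:24] rd=5 = di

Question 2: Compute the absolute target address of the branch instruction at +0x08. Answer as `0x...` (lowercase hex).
0x4458

off 0x08: read 1f ff ff f4 as big → 0x1ffffff4
  top 5b → 0x3 → beq [J]
  [26:0] imm=134217716 (s27→-12) = #-12
  target = base 0x4458 + off 0x08 + 4 + imm -12 = 0x4458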